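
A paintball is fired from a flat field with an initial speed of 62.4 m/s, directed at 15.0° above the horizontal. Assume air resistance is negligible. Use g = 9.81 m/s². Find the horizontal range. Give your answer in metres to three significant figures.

198 m

Resolve: vₓ = 62.40 cos 15.0° = 60.27 m/s and v_y0 = 62.40 sin 15.0° = 16.15 m/s.
Flight time T = 2 v_y0 / g = 3.293 s.
Horizontal distance R = vₓ T = 60.27 × 3.293 = 198.5 m.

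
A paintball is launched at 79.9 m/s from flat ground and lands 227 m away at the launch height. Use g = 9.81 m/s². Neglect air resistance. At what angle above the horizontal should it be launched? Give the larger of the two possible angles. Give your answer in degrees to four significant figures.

Level-ground range R = v₀² sin(2θ)/g ⇒ sin(2θ) = gR/v₀² = 9.81 × 227 / 79.9² = 0.3488.
2θ = 20.42° or 180° − 20.42° = 159.6°, so θ = 10.21° or 79.79°.
The larger angle is 79.79°.

79.79°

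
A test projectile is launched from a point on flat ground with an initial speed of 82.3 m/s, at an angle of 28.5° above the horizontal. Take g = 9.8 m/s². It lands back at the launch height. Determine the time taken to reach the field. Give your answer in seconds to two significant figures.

Horizontal component vₓ = 82.30 cos 28.5° = 72.33 m/s; vertical v_y0 = 82.30 sin 28.5° = 39.27 m/s.
Time of flight on level ground: T = 2 v_y0 / g = 2 × 39.27 / 9.80 = 8.014 s.

8.0 s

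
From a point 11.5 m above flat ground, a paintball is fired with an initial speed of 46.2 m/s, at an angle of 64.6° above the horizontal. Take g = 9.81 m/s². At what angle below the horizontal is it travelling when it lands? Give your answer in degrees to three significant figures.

vₓ = 46.20 cos 64.6° = 19.82 m/s; v_y0 = 46.20 sin 64.6° = 41.73 m/s.
The projectile lands when y = 11.5 + (41.73) t − ½·9.81·t² = 0. Positive root: t = (41.73 + √(41.73² + 2·9.81·11.5)) / 9.81 = (41.73 + 44.35) / 9.81 = 8.776 s.
At impact: v_y = v_y0 − g t = −44.35 m/s; vₓ = 19.82 m/s.
Angle below horizontal: arctan(|v_y|/vₓ) = arctan(44.35/19.82) = 65.93°.

65.9°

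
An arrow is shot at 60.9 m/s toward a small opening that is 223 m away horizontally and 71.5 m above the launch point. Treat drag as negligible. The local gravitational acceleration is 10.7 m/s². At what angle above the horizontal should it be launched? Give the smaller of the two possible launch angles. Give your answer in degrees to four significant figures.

Trajectory: y = x tanθ − g x² (1 + tan²θ)/(2v₀²). With x = 223, y = 71.5, v₀ = 60.9, g = 10.7:
71.73 tan²θ − 223 tanθ + (143.2) = 0.
tanθ = [223 ± √(223² − 4 × 71.73 × (143.2))] / (2 × 71.73) = (223 ± 92.89) / 143.5, giving tanθ = 0.9069 or 2.202.
θ = 42.20° or 65.57°; the smaller is 42.20°.

42.20°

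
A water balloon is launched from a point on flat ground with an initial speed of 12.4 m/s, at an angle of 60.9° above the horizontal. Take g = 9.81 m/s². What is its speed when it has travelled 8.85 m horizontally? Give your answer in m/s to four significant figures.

Components: vₓ = 12.40 cos 60.9° = 6.031 m/s, v_y0 = 12.40 sin 60.9° = 10.83 m/s.
x = vₓ t ⇒ t = 8.85/6.031 = 1.468 s.
Vertical velocity there: v_y = v_y0 − g t = 10.83 − 9.81 × 1.468 = −3.562 m/s.
Speed: √(vₓ² + v_y²) = √(6.031² + 3.562²) = 7.004 m/s.

7.004 m/s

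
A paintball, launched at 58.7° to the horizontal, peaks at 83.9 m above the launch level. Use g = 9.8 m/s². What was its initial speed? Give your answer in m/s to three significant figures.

47.5 m/s

At the peak v_y = 0, so v_y0 = √(2gH) = √(2 × 9.80 × 83.9) = 40.55 m/s.
v_y0 = v₀ sin θ ⇒ v₀ = 40.55 / sin 58.7° = 47.46 m/s.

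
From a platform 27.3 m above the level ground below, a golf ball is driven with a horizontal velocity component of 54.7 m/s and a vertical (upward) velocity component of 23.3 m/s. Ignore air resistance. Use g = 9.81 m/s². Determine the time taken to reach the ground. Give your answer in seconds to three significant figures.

5.72 s

Vertical motion (up positive, ground at y = 0): 4.905 t² − (23.30) t − 27.3 = 0, so t = (23.30 + √(23.30² + 2·9.81·27.3)) / 9.81 = (23.30 + 32.84) / 9.81 = 5.723 s.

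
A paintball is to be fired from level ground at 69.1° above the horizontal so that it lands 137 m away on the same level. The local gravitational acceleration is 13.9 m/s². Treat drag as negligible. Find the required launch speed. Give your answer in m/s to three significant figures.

53.5 m/s

On level ground R = v₀² sin 2θ / g ⇒ v₀ = √(gR / sin 2θ).
v₀ = √(13.9 × 137 / sin 138.2°) = √(1904 / 0.6665) = √2857.0 = 53.45 m/s.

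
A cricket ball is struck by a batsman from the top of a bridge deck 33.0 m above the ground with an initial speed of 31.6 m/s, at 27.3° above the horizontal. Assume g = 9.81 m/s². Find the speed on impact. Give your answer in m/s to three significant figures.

40.6 m/s

Components: vₓ = 31.60 cos 27.3° = 28.08 m/s, v_y0 = 31.60 sin 27.3° = 14.49 m/s.
The projectile lands when y = 33.0 + (14.49) t − ½·9.81·t² = 0. Positive root: t = (14.49 + √(14.49² + 2·9.81·33.0)) / 9.81 = (14.49 + 29.28) / 9.81 = 4.462 s.
Vertical velocity at impact: v_y = v_y0 − g t = 14.49 − 9.81 × 4.462 = −29.28 m/s.
Speed: |v| = √(vₓ² + v_y²) = √(28.08² + 29.28²) = 40.57 m/s.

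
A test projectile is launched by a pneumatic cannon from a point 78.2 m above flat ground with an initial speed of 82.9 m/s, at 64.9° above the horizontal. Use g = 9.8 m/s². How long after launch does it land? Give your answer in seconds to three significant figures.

Resolve: vₓ = 82.90 cos 64.9° = 35.17 m/s and v_y0 = 82.90 sin 64.9° = 75.07 m/s.
With up positive and y = 0 at the ground: y(t) = 78.2 + (75.07) t − 4.900 t². Setting y = 0 and taking the positive root: t = [75.07 + √(75.07² + 2·9.80·78.2)] / 9.80 = (75.07 + 84.67) / 9.80 = 16.30 s.

16.3 s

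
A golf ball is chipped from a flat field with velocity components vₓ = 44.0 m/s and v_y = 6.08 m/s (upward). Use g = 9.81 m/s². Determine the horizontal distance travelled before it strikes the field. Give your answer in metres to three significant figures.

Flight time T = 2 v_y0 / g = 1.240 s.
Range: R = vₓ T = 44.00 × 1.240 = 54.54 m.

54.5 m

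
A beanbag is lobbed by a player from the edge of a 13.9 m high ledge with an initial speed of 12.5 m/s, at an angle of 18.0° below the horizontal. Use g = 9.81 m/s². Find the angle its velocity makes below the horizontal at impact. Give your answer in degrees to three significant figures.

vₓ = 12.50 cos 18.0° = 11.89 m/s; v_y0 = −3.863 m/s (downward).
With up positive and y = 0 at the ground: y(t) = 13.9 + (−3.863) t − 4.905 t². Setting y = 0 and taking the positive root: t = [−3.863 + √(3.863² + 2·9.81·13.9)] / 9.81 = (−3.863 + 16.96) / 9.81 = 1.335 s.
At impact: v_y = v_y0 − g t = −16.96 m/s; vₓ = 11.89 m/s.
Angle below horizontal: arctan(|v_y|/vₓ) = arctan(16.96/11.89) = 54.97°.

55.0°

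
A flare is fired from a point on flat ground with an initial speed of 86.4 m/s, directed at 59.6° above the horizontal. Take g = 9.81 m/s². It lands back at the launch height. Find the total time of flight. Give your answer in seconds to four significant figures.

15.19 s

vₓ = 86.40 cos 59.6° = 43.72 m/s; v_y0 = 86.40 sin 59.6° = 74.52 m/s.
Landing at launch height ⇒ T = 2 v_y0 / g = 2 × 74.52 / 9.81 = 15.19 s.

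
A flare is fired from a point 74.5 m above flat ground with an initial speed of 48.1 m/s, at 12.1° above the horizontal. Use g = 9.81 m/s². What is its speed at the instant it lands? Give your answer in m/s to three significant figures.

61.4 m/s

vₓ = 48.10 cos 12.1° = 47.03 m/s; v_y0 = 48.10 sin 12.1° = 10.08 m/s.
With up positive and y = 0 at the ground: y(t) = 74.5 + (10.08) t − 4.905 t². Setting y = 0 and taking the positive root: t = [10.08 + √(10.08² + 2·9.81·74.5)] / 9.81 = (10.08 + 39.54) / 9.81 = 5.058 s.
Vertical velocity at impact: v_y = v_y0 − g t = 10.08 − 9.81 × 5.058 = −39.54 m/s.
Speed: |v| = √(vₓ² + v_y²) = √(47.03² + 39.54²) = 61.44 m/s.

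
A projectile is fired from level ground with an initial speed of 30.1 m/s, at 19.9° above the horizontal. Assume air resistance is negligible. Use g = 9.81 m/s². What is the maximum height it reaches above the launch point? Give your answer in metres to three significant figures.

Horizontal component vₓ = 30.10 cos 19.9° = 28.30 m/s; vertical v_y0 = 30.10 sin 19.9° = 10.25 m/s.
At the apex v_y = 0, so H = v_y0²/(2g) = 10.25²/19.62 = 5.350 m.

5.35 m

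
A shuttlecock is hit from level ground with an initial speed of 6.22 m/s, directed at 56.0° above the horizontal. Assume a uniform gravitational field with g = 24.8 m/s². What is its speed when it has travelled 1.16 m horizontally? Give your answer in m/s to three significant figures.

4.67 m/s

Horizontal component vₓ = 6.220 cos 56.0° = 3.478 m/s; vertical v_y0 = 6.220 sin 56.0° = 5.157 m/s.
Time to reach x = 1.16 m: t = x/vₓ = 1.16/3.478 = 0.3335 s.
Vertical velocity there: v_y = v_y0 − g t = 5.157 − 24.8 × 0.3335 = −3.114 m/s.
Speed: √(vₓ² + v_y²) = √(3.478² + 3.114²) = 4.669 m/s.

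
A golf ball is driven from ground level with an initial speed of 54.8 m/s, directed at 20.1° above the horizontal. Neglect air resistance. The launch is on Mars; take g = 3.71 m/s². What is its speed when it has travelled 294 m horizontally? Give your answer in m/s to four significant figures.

51.52 m/s

vₓ = 54.80 cos 20.1° = 51.46 m/s; v_y0 = 54.80 sin 20.1° = 18.83 m/s.
At x = 294 m, t = x/vₓ = 294/51.46 = 5.713 s.
Vertical velocity there: v_y = v_y0 − g t = 18.83 − 3.71 × 5.713 = −2.362 m/s.
Speed: √(vₓ² + v_y²) = √(51.46² + 2.362²) = 51.52 m/s.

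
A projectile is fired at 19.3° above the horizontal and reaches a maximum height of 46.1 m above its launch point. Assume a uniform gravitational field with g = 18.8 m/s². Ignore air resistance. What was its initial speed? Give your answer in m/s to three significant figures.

At the peak v_y = 0, so v_y0 = √(2gH) = √(2 × 18.8 × 46.1) = 41.63 m/s.
v_y0 = v₀ sin θ ⇒ v₀ = 41.63 / sin 19.3° = 126.0 m/s.

126 m/s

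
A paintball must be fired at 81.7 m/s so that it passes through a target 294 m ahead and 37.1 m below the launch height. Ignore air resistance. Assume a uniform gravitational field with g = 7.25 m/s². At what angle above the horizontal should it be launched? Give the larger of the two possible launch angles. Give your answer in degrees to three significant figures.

Trajectory: y = x tanθ − g x² (1 + tan²θ)/(2v₀²). With x = 294, y = −37.1, v₀ = 81.7, g = 7.25:
46.94 tan²θ − 294 tanθ + (9.842) = 0.
tanθ = [294 ± √(294² − 4 × 46.94 × (9.842))] / (2 × 46.94) = (294 ± 290.8) / 93.88, giving tanθ = 0.03366 or 6.229.
θ = 1.928° or 80.88°; the larger is 80.88°.

80.9°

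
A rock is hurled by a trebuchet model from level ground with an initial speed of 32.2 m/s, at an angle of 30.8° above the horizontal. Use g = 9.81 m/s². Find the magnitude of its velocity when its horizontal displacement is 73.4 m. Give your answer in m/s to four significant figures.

29.26 m/s

Components: vₓ = 32.20 cos 30.8° = 27.66 m/s, v_y0 = 32.20 sin 30.8° = 16.49 m/s.
x = vₓ t ⇒ t = 73.4/27.66 = 2.654 s.
Vertical velocity there: v_y = v_y0 − g t = 16.49 − 9.81 × 2.654 = −9.546 m/s.
Speed: √(vₓ² + v_y²) = √(27.66² + 9.546²) = 29.26 m/s.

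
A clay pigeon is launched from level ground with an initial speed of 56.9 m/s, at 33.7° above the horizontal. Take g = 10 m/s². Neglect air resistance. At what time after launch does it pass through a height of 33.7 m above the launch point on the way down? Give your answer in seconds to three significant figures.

4.95 s

Resolve: vₓ = 56.90 cos 33.7° = 47.34 m/s and v_y0 = 56.90 sin 33.7° = 31.57 m/s.
Require v_y0 t − ½ g t² = 33.7, i.e. 5.000 t² − 31.57 t + 33.7 = 0.
t = [31.57 ± √(31.57² − 2·10.0·33.7)] / 10.0 = (31.57 ± 17.96) / 10.0, so t = 1.361 s or t = 4.953 s.
The descending-branch root is 4.953 s.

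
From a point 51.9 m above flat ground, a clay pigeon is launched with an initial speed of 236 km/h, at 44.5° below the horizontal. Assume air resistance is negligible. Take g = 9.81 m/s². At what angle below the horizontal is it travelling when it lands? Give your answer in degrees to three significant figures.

50.1°

Convert: 236 km/h = 236/3.6 = 65.56 m/s.
Resolve: vₓ = 65.56 cos 44.5° = 46.76 m/s and v_y0 = −45.95 m/s (downward).
The projectile lands when y = 51.9 + (−45.95) t − ½·9.81·t² = 0. Positive root: t = (−45.95 + √(45.95² + 2·9.81·51.9)) / 9.81 = (−45.95 + 55.94) / 9.81 = 1.019 s.
At impact: v_y = v_y0 − g t = −55.94 m/s; vₓ = 46.76 m/s.
Angle below horizontal: arctan(|v_y|/vₓ) = arctan(55.94/46.76) = 50.11°.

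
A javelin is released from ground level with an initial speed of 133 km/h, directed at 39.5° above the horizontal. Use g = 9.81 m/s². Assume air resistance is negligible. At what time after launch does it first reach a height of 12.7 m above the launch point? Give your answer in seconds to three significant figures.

0.621 s

Convert: 133 km/h = 133/3.6 = 36.94 m/s.
Components: vₓ = 36.94 cos 39.5° = 28.51 m/s, v_y0 = 36.94 sin 39.5° = 23.50 m/s.
Require v_y0 t − ½ g t² = 12.7, i.e. 4.905 t² − 23.50 t + 12.7 = 0.
t = [23.50 ± √(23.50² − 2·9.81·12.7)] / 9.81 = (23.50 ± 17.41) / 9.81, so t = 0.6209 s or t = 4.170 s.
The first (ascending) time is 0.6209 s.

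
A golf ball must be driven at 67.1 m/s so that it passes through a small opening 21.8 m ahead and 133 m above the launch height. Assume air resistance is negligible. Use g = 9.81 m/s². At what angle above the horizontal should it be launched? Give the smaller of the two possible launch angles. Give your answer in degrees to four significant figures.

Trajectory: y = x tanθ − g x² (1 + tan²θ)/(2v₀²). With x = 21.8, y = 133, v₀ = 67.1, g = 9.81:
0.5177 tan²θ − 21.8 tanθ + (133.5) = 0.
tanθ = [21.8 ± √(21.8² − 4 × 0.5177 × (133.5))] / (2 × 0.5177) = (21.8 ± 14.10) / 1.035, giving tanθ = 7.439 or 34.67.
θ = 82.34° or 88.35°; the smaller is 82.34°.

82.34°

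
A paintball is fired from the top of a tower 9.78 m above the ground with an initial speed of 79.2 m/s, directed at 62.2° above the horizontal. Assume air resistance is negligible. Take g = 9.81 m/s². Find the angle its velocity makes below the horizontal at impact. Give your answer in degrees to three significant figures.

Components: vₓ = 79.20 cos 62.2° = 36.94 m/s, v_y0 = 79.20 sin 62.2° = 70.06 m/s.
Vertical motion (up positive, ground at y = 0): 4.905 t² − (70.06) t − 9.78 = 0, so t = (70.06 + √(70.06² + 2·9.81·9.78)) / 9.81 = (70.06 + 71.42) / 9.81 = 14.42 s.
At impact: v_y = v_y0 − g t = −71.42 m/s; vₓ = 36.94 m/s.
Angle below horizontal: arctan(|v_y|/vₓ) = arctan(71.42/36.94) = 62.65°.

62.7°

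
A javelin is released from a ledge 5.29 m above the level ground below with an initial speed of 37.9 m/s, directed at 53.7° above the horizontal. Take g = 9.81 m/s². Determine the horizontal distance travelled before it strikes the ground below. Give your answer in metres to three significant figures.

Components: vₓ = 37.90 cos 53.7° = 22.44 m/s, v_y0 = 37.90 sin 53.7° = 30.54 m/s.
Vertical motion (up positive, ground at y = 0): 4.905 t² − (30.54) t − 5.29 = 0, so t = (30.54 + √(30.54² + 2·9.81·5.29)) / 9.81 = (30.54 + 32.20) / 9.81 = 6.396 s.
Horizontal distance: R = vₓ t = 22.44 × 6.396 = 143.5 m.

144 m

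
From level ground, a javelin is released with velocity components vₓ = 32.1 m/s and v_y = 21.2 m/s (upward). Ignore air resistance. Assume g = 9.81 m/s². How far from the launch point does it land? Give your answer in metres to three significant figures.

139 m

Flight time T = 2 v_y0 / g = 4.322 s.
Horizontal distance R = vₓ T = 32.10 × 4.322 = 138.7 m.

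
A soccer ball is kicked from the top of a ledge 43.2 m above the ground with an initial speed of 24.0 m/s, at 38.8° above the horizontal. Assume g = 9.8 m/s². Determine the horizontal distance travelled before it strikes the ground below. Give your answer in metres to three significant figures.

vₓ = 24.00 cos 38.8° = 18.70 m/s; v_y0 = 24.00 sin 38.8° = 15.04 m/s.
The projectile lands when y = 43.2 + (15.04) t − ½·9.80·t² = 0. Positive root: t = (15.04 + √(15.04² + 2·9.80·43.2)) / 9.80 = (15.04 + 32.75) / 9.80 = 4.877 s.
Horizontal distance: R = vₓ t = 18.70 × 4.877 = 91.22 m.

91.2 m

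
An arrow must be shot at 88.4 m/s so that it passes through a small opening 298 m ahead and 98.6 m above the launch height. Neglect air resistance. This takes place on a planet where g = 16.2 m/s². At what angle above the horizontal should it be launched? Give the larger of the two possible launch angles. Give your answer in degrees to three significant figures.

Trajectory: y = x tanθ − g x² (1 + tan²θ)/(2v₀²). With x = 298, y = 98.6, v₀ = 88.4, g = 16.2:
92.05 tan²θ − 298 tanθ + (190.6) = 0.
tanθ = [298 ± √(298² − 4 × 92.05 × (190.6))] / (2 × 92.05) = (298 ± 136.4) / 184.1, giving tanθ = 0.8777 or 2.360.
θ = 41.27° or 67.03°; the larger is 67.03°.

67.0°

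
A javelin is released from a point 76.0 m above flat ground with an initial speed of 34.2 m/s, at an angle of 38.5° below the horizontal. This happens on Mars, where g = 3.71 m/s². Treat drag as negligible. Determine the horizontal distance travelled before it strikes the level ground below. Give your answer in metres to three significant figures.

Horizontal component vₓ = 34.20 cos 38.5° = 26.77 m/s; vertical v_y0 = −21.29 m/s (downward).
Vertical motion (up positive, ground at y = 0): 1.855 t² − (−21.29) t − 76.0 = 0, so t = (−21.29 + √(21.29² + 2·3.71·76.0)) / 3.71 = (−21.29 + 31.89) / 3.71 = 2.858 s.
Horizontal distance: R = vₓ t = 26.77 × 2.858 = 76.50 m.

76.5 m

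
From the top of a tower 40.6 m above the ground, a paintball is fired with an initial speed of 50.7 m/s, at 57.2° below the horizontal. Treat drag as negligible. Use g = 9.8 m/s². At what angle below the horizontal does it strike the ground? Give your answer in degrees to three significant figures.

61.7°

Resolve: vₓ = 50.70 cos 57.2° = 27.46 m/s and v_y0 = −42.62 m/s (downward).
With up positive and y = 0 at the ground: y(t) = 40.6 + (−42.62) t − 4.900 t². Setting y = 0 and taking the positive root: t = [−42.62 + √(42.62² + 2·9.80·40.6)] / 9.80 = (−42.62 + 51.11) / 9.80 = 0.8664 s.
At impact: v_y = v_y0 − g t = −51.11 m/s; vₓ = 27.46 m/s.
Angle below horizontal: arctan(|v_y|/vₓ) = arctan(51.11/27.46) = 61.75°.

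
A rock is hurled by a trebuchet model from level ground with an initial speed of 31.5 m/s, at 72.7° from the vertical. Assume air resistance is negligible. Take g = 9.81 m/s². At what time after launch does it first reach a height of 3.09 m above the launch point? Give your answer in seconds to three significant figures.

vₓ = 31.50 sin 72.7° = 30.07 m/s; v_y0 = 31.50 cos 72.7° = 9.367 m/s.
Height y(t) = 9.367 t − 4.905 t² = 3.09 gives 4.905 t² − 9.367 t + 3.09 = 0.
t = [9.367 ± √(9.367² − 2·9.81·3.09)] / 9.81 = (9.367 ± 5.208) / 9.81, so t = 0.4240 s or t = 1.486 s.
The first (ascending) time is 0.4240 s.

0.424 s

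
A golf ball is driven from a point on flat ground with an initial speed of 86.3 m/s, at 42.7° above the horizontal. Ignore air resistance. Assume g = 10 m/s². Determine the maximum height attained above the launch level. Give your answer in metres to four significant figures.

Resolve: vₓ = 86.30 cos 42.7° = 63.42 m/s and v_y0 = 86.30 sin 42.7° = 58.53 m/s.
Maximum height: H = v_y0² / (2g) = 58.53² / (2 × 10.0) = 171.3 m.

171.3 m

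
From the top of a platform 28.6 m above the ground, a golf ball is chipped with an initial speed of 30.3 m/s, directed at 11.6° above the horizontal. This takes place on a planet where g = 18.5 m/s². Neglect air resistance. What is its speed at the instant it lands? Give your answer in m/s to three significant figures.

44.5 m/s

vₓ = 30.30 cos 11.6° = 29.68 m/s; v_y0 = 30.30 sin 11.6° = 6.093 m/s.
With up positive and y = 0 at the ground: y(t) = 28.6 + (6.093) t − 9.250 t². Setting y = 0 and taking the positive root: t = [6.093 + √(6.093² + 2·18.5·28.6)] / 18.5 = (6.093 + 33.10) / 18.5 = 2.118 s.
Vertical velocity at impact: v_y = v_y0 − g t = 6.093 − 18.5 × 2.118 = −33.10 m/s.
Speed: |v| = √(vₓ² + v_y²) = √(29.68² + 33.10²) = 44.46 m/s.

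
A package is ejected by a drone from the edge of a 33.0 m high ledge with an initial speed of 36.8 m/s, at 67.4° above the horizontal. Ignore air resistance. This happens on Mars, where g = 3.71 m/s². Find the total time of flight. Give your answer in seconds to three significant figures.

Horizontal component vₓ = 36.80 cos 67.4° = 14.14 m/s; vertical v_y0 = 36.80 sin 67.4° = 33.97 m/s.
The projectile lands when y = 33.0 + (33.97) t − ½·3.71·t² = 0. Positive root: t = (33.97 + √(33.97² + 2·3.71·33.0)) / 3.71 = (33.97 + 37.40) / 3.71 = 19.24 s.

19.2 s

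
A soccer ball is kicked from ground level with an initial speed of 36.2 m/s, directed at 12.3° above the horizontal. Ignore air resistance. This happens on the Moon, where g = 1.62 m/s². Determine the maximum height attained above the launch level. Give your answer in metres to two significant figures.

Resolve: vₓ = 36.20 cos 12.3° = 35.37 m/s and v_y0 = 36.20 sin 12.3° = 7.712 m/s.
Peak height H = v_y0² / (2g) = 59.470 / 3.240 = 18.36 m.

18 m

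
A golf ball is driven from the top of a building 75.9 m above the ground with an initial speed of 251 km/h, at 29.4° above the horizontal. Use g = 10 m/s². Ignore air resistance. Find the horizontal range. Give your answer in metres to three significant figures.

523 m

Convert: 251 km/h = 251/3.6 = 69.72 m/s.
Components: vₓ = 69.72 cos 29.4° = 60.74 m/s, v_y0 = 69.72 sin 29.4° = 34.23 m/s.
Vertical motion (up positive, ground at y = 0): 5.000 t² − (34.23) t − 75.9 = 0, so t = (34.23 + √(34.23² + 2·10.0·75.9)) / 10.0 = (34.23 + 51.86) / 10.0 = 8.609 s.
Horizontal distance: R = vₓ t = 60.74 × 8.609 = 522.9 m.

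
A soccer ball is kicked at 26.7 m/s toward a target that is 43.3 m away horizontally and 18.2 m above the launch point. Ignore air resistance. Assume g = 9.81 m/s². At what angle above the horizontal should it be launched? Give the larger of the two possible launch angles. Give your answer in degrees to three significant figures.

Trajectory: y = x tanθ − g x² (1 + tan²θ)/(2v₀²). With x = 43.3, y = 18.2, v₀ = 26.7, g = 9.81:
12.90 tan²θ − 43.3 tanθ + (31.10) = 0.
tanθ = [43.3 ± √(43.3² − 4 × 12.90 × (31.10))] / (2 × 12.90) = (43.3 ± 16.44) / 25.80, giving tanθ = 1.041 or 2.315.
θ = 46.16° or 66.64°; the larger is 66.64°.

66.6°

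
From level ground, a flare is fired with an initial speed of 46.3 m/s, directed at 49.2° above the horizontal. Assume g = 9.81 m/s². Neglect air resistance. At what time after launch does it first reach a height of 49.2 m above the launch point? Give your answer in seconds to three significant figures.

Components: vₓ = 46.30 cos 49.2° = 30.25 m/s, v_y0 = 46.30 sin 49.2° = 35.05 m/s.
Require v_y0 t − ½ g t² = 49.2, i.e. 4.905 t² − 35.05 t + 49.2 = 0.
Quadratic formula: t = (35.05 ± √263.12) / 9.81 = (35.05 ± 16.22) / 9.81 → t = 1.919 s or 5.226 s.
The first (ascending) time is 1.919 s.

1.92 s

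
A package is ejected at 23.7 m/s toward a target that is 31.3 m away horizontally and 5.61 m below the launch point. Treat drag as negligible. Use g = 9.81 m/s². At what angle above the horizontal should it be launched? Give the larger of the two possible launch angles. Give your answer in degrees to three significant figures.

Trajectory: y = x tanθ − g x² (1 + tan²θ)/(2v₀²). With x = 31.3, y = −5.61, v₀ = 23.7, g = 9.81:
8.555 tan²θ − 31.3 tanθ + (2.945) = 0.
tanθ = [31.3 ± √(31.3² − 4 × 8.555 × (2.945))] / (2 × 8.555) = (31.3 ± 29.65) / 17.11, giving tanθ = 0.09665 or 3.562.
θ = 5.520° or 74.32°; the larger is 74.32°.

74.3°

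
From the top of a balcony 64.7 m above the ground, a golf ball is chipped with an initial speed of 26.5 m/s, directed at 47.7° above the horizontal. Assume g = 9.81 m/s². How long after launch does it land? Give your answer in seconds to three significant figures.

Components: vₓ = 26.50 cos 47.7° = 17.83 m/s, v_y0 = 26.50 sin 47.7° = 19.60 m/s.
Vertical motion (up positive, ground at y = 0): 4.905 t² − (19.60) t − 64.7 = 0, so t = (19.60 + √(19.60² + 2·9.81·64.7)) / 9.81 = (19.60 + 40.66) / 9.81 = 6.143 s.

6.14 s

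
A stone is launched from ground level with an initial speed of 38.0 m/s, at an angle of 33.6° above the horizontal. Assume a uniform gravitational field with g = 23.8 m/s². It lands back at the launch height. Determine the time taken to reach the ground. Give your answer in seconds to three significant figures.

1.77 s

Resolve: vₓ = 38.00 cos 33.6° = 31.65 m/s and v_y0 = 38.00 sin 33.6° = 21.03 m/s.
Landing at launch height ⇒ T = 2 v_y0 / g = 2 × 21.03 / 23.8 = 1.767 s.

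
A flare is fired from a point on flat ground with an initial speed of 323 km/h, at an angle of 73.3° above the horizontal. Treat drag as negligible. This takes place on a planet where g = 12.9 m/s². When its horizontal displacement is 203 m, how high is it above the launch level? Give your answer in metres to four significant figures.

276.8 m

Convert: 323 km/h = 323/3.6 = 89.72 m/s.
vₓ = 89.72 cos 73.3° = 25.78 m/s; v_y0 = 89.72 sin 73.3° = 85.94 m/s.
At x = 203 m, t = x/vₓ = 203/25.78 = 7.874 s.
Height: y = v_y0 t − ½ g t² = 85.94 × 7.874 − 6.450 × 7.874² = 676.6 − 399.9 = 276.8 m.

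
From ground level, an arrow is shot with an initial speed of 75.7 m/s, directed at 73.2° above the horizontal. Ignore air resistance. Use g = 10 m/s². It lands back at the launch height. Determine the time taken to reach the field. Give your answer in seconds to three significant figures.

Horizontal component vₓ = 75.70 cos 73.2° = 21.88 m/s; vertical v_y0 = 75.70 sin 73.2° = 72.47 m/s.
Time of flight on level ground: T = 2 v_y0 / g = 2 × 72.47 / 10.0 = 14.49 s.

14.5 s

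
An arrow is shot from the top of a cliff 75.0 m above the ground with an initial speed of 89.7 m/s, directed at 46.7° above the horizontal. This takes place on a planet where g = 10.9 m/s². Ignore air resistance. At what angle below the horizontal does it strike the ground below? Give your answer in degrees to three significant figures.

Components: vₓ = 89.70 cos 46.7° = 61.52 m/s, v_y0 = 89.70 sin 46.7° = 65.28 m/s.
Vertical motion (up positive, ground at y = 0): 5.450 t² − (65.28) t − 75.0 = 0, so t = (65.28 + √(65.28² + 2·10.9·75.0)) / 10.9 = (65.28 + 76.79) / 10.9 = 13.03 s.
At impact: v_y = v_y0 − g t = −76.79 m/s; vₓ = 61.52 m/s.
Angle below horizontal: arctan(|v_y|/vₓ) = arctan(76.79/61.52) = 51.30°.

51.3°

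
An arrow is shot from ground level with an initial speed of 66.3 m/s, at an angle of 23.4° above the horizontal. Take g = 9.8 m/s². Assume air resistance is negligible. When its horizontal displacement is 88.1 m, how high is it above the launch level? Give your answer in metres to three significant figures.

27.9 m

Components: vₓ = 66.30 cos 23.4° = 60.85 m/s, v_y0 = 66.30 sin 23.4° = 26.33 m/s.
Time to reach x = 88.1 m: t = x/vₓ = 88.1/60.85 = 1.448 s.
Height: y = v_y0 t − ½ g t² = 26.33 × 1.448 − 4.900 × 1.448² = 38.12 − 10.27 = 27.85 m.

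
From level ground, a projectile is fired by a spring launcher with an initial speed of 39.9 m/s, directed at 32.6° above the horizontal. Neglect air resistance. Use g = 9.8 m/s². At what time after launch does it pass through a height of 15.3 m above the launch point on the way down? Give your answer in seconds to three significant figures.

3.49 s

Resolve: vₓ = 39.90 cos 32.6° = 33.61 m/s and v_y0 = 39.90 sin 32.6° = 21.50 m/s.
Require v_y0 t − ½ g t² = 15.3, i.e. 4.900 t² − 21.50 t + 15.3 = 0.
Quadratic formula: t = (21.50 ± √162.24) / 9.80 = (21.50 ± 12.74) / 9.80 → t = 0.8938 s or 3.493 s.
The descending-branch root is 3.493 s.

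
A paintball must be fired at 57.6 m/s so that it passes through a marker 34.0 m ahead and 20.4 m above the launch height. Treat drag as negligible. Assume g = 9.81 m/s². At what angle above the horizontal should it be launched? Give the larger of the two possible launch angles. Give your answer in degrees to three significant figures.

87.0°

Trajectory: y = x tanθ − g x² (1 + tan²θ)/(2v₀²). With x = 34.0, y = 20.4, v₀ = 57.6, g = 9.81:
1.709 tan²θ − 34.0 tanθ + (22.11) = 0.
tanθ = [34.0 ± √(34.0² − 4 × 1.709 × (22.11))] / (2 × 1.709) = (34.0 ± 31.70) / 3.418, giving tanθ = 0.6730 or 19.22.
θ = 33.94° or 87.02°; the larger is 87.02°.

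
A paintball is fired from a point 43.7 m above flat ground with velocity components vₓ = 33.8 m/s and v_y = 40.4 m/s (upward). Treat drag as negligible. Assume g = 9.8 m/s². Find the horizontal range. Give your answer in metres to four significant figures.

311.4 m

With up positive and y = 0 at the ground: y(t) = 43.7 + (40.40) t − 4.900 t². Setting y = 0 and taking the positive root: t = [40.40 + √(40.40² + 2·9.80·43.7)] / 9.80 = (40.40 + 49.89) / 9.80 = 9.213 s.
Horizontal distance: R = vₓ t = 33.80 × 9.213 = 311.4 m.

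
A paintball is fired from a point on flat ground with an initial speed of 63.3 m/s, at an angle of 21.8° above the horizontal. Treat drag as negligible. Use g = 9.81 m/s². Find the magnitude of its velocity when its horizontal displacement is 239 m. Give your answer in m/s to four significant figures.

61.01 m/s

vₓ = 63.30 cos 21.8° = 58.77 m/s; v_y0 = 63.30 sin 21.8° = 23.51 m/s.
At x = 239 m, t = x/vₓ = 239/58.77 = 4.066 s.
Vertical velocity there: v_y = v_y0 − g t = 23.51 − 9.81 × 4.066 = −16.38 m/s.
Speed: √(vₓ² + v_y²) = √(58.77² + 16.38²) = 61.01 m/s.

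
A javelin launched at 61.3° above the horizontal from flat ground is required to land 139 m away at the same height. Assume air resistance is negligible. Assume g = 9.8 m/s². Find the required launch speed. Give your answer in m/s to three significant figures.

From R = (v₀² / g) sin 2θ: v₀ = √(gR / sin 2θ).
v₀ = √(9.80 × 139 / sin 122.6°) = √(1362 / 0.8425) = √1616.9 = 40.21 m/s.

40.2 m/s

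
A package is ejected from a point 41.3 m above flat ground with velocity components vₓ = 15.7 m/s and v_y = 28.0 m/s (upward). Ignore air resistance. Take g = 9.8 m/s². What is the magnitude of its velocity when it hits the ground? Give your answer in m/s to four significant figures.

42.89 m/s

With up positive and y = 0 at the ground: y(t) = 41.3 + (28.00) t − 4.900 t². Setting y = 0 and taking the positive root: t = [28.00 + √(28.00² + 2·9.80·41.3)] / 9.80 = (28.00 + 39.92) / 9.80 = 6.930 s.
Vertical velocity at impact: v_y = v_y0 − g t = 28.00 − 9.80 × 6.930 = −39.92 m/s.
Speed: |v| = √(vₓ² + v_y²) = √(15.70² + 39.92²) = 42.89 m/s.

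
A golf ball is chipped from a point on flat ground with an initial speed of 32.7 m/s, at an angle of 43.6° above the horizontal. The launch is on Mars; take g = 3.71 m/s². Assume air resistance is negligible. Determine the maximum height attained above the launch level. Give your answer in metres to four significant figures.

68.53 m

Horizontal component vₓ = 32.70 cos 43.6° = 23.68 m/s; vertical v_y0 = 32.70 sin 43.6° = 22.55 m/s.
Maximum height: H = v_y0² / (2g) = 22.55² / (2 × 3.71) = 68.53 m.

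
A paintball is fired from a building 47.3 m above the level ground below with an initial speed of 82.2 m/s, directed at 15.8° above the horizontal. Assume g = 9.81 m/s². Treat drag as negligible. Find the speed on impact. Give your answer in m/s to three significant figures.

87.7 m/s

vₓ = 82.20 cos 15.8° = 79.09 m/s; v_y0 = 82.20 sin 15.8° = 22.38 m/s.
The projectile lands when y = 47.3 + (22.38) t − ½·9.81·t² = 0. Positive root: t = (22.38 + √(22.38² + 2·9.81·47.3)) / 9.81 = (22.38 + 37.80) / 9.81 = 6.135 s.
Vertical velocity at impact: v_y = v_y0 − g t = 22.38 − 9.81 × 6.135 = −37.80 m/s.
Speed: |v| = √(vₓ² + v_y²) = √(79.09² + 37.80²) = 87.66 m/s.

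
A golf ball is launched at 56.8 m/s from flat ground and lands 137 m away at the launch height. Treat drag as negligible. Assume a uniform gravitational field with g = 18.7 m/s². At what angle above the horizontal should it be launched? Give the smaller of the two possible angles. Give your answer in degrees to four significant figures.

Level-ground range R = v₀² sin(2θ)/g ⇒ sin(2θ) = gR/v₀² = 18.7 × 137 / 56.8² = 0.7941.
2θ = 52.57° or 180° − 52.57° = 127.4°, so θ = 26.28° or 63.72°.
The smaller angle is 26.28°.

26.28°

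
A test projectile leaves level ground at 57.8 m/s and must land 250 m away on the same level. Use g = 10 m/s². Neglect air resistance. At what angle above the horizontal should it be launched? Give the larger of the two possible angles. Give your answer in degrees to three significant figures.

65.8°

Level-ground range R = v₀² sin(2θ)/g ⇒ sin(2θ) = gR/v₀² = 10.0 × 250 / 57.8² = 0.7483.
2θ = 48.44° or 180° − 48.44° = 131.6°, so θ = 24.22° or 65.78°.
The larger angle is 65.78°.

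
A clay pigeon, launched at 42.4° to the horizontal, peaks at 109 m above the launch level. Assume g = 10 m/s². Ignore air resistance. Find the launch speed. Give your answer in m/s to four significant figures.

69.24 m/s

At the peak v_y = 0, so v_y0 = √(2gH) = √(2 × 10.0 × 109) = 46.69 m/s.
v_y0 = v₀ sin θ ⇒ v₀ = 46.69 / sin 42.4° = 69.24 m/s.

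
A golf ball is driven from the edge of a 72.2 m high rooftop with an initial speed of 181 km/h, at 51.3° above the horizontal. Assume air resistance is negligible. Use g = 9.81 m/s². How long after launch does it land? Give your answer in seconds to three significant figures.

9.54 s

Convert: 181 km/h = 181/3.6 = 50.28 m/s.
Resolve: vₓ = 50.28 cos 51.3° = 31.44 m/s and v_y0 = 50.28 sin 51.3° = 39.24 m/s.
With up positive and y = 0 at the ground: y(t) = 72.2 + (39.24) t − 4.905 t². Setting y = 0 and taking the positive root: t = [39.24 + √(39.24² + 2·9.81·72.2)] / 9.81 = (39.24 + 54.37) / 9.81 = 9.542 s.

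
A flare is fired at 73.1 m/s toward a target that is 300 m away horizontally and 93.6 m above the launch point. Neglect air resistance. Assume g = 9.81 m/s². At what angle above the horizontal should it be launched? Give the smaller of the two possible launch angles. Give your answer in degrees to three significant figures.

Trajectory: y = x tanθ − g x² (1 + tan²θ)/(2v₀²). With x = 300, y = 93.6, v₀ = 73.1, g = 9.81:
82.61 tan²θ − 300 tanθ + (176.2) = 0.
tanθ = [300 ± √(300² − 4 × 82.61 × (176.2))] / (2 × 82.61) = (300 ± 178.2) / 165.2, giving tanθ = 0.7369 or 2.894.
θ = 36.39° or 70.94°; the smaller is 36.39°.

36.4°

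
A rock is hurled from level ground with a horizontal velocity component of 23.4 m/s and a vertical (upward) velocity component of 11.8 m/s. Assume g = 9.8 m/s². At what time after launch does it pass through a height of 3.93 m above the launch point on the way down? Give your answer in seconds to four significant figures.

Set y = v_y0 t − ½ g t² = 3.93: 4.900 t² − 11.80 t + 3.93 = 0.
t = [11.80 ± √(11.80² − 2·9.80·3.93)] / 9.80 = (11.80 ± 7.887) / 9.80, so t = 0.3992 s or t = 2.009 s.
The descending-branch root is 2.009 s.

2.009 s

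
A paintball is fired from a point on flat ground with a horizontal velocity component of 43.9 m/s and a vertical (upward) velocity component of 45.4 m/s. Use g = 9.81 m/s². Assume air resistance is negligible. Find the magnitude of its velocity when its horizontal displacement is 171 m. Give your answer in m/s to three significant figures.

44.5 m/s

Time to reach x = 171 m: t = x/vₓ = 171/43.90 = 3.895 s.
Vertical velocity there: v_y = v_y0 − g t = 45.40 − 9.81 × 3.895 = 7.188 m/s.
Speed: √(vₓ² + v_y²) = √(43.90² + 7.188²) = 44.48 m/s.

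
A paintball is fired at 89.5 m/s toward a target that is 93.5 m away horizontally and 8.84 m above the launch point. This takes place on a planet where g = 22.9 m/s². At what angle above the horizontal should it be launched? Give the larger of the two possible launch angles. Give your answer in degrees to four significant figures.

82.14°

Trajectory: y = x tanθ − g x² (1 + tan²θ)/(2v₀²). With x = 93.5, y = 8.84, v₀ = 89.5, g = 22.9:
12.50 tan²θ − 93.5 tanθ + (21.34) = 0.
tanθ = [93.5 ± √(93.5² − 4 × 12.50 × (21.34))] / (2 × 12.50) = (93.5 ± 87.61) / 24.99, giving tanθ = 0.2356 or 7.247.
θ = 13.26° or 82.14°; the larger is 82.14°.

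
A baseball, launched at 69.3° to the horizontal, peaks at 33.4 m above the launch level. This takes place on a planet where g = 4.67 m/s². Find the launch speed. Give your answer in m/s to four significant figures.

18.88 m/s

At the peak v_y = 0, so v_y0 = √(2gH) = √(2 × 4.67 × 33.4) = 17.66 m/s.
v_y0 = v₀ sin θ ⇒ v₀ = 17.66 / sin 69.3° = 18.88 m/s.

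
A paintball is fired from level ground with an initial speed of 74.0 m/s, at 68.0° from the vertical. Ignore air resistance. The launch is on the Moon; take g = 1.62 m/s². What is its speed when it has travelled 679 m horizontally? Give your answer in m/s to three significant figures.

69.6 m/s

vₓ = 74.00 sin 68.0° = 68.61 m/s; v_y0 = 74.00 cos 68.0° = 27.72 m/s.
At x = 679 m, t = x/vₓ = 679/68.61 = 9.896 s.
Vertical velocity there: v_y = v_y0 − g t = 27.72 − 1.62 × 9.896 = 11.69 m/s.
Speed: √(vₓ² + v_y²) = √(68.61² + 11.69²) = 69.60 m/s.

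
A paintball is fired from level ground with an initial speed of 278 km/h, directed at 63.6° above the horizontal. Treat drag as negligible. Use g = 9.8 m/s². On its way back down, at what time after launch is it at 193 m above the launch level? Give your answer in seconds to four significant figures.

10.29 s

Convert: 278 km/h = 278/3.6 = 77.22 m/s.
Horizontal component vₓ = 77.22 cos 63.6° = 34.34 m/s; vertical v_y0 = 77.22 sin 63.6° = 69.17 m/s.
Set y = v_y0 t − ½ g t² = 193: 4.900 t² − 69.17 t + 193 = 0.
t = [69.17 ± √(69.17² − 2·9.80·193)] / 9.80 = (69.17 ± 31.65) / 9.80, so t = 3.829 s or t = 10.29 s.
The descending-branch root is 10.29 s.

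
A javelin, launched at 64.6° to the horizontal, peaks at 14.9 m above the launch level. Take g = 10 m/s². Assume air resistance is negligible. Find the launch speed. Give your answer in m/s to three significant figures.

19.1 m/s

At the peak v_y = 0, so v_y0 = √(2gH) = √(2 × 10.0 × 14.9) = 17.26 m/s.
v_y0 = v₀ sin θ ⇒ v₀ = 17.26 / sin 64.6° = 19.11 m/s.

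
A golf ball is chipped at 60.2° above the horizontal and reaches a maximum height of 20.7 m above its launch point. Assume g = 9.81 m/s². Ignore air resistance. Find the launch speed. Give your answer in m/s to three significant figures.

At the peak v_y = 0, so v_y0 = √(2gH) = √(2 × 9.81 × 20.7) = 20.15 m/s.
v_y0 = v₀ sin θ ⇒ v₀ = 20.15 / sin 60.2° = 23.22 m/s.

23.2 m/s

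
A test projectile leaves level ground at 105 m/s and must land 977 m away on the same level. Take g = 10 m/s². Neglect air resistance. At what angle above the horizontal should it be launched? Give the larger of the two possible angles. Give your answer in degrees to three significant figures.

From R = (v₀²/g) sin 2θ: sin 2θ = 10.0 × 977 / 11025 = 0.8862.
2θ = 62.40° or 180° − 62.40° = 117.6°, so θ = 31.20° or 58.80°.
The larger angle is 58.80°.

58.8°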